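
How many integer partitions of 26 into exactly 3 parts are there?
p(26, 3 parts) = 56

Partitions of n into exactly k parts are in bijection with partitions of n − k into at most k parts (subtract 1 from each part). So p(26, exactly 3) = p(23, parts ≤ 3). Computing via the recurrence p(m, j) = p(m, j−1) + p(m−j, j) gives 56.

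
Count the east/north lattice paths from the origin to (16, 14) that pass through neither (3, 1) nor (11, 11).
Number of paths = 74117875

Inclusion–exclusion. Total paths: C(30, 16) = 145422675. Through P₁: C(4, 3)·C(26, 13) = 41602400. Through P₂: C(22, 11)·C(8, 5) = 39504192. Since P₁ is strictly southwest of P₂, a monotone path through both must visit P₁ then P₂; paths through both = C(4, 3)·C(18, 8)·C(8, 5) = 9801792. Avoid both = 145422675 − 41602400 − 39504192 + 9801792 = 74117875.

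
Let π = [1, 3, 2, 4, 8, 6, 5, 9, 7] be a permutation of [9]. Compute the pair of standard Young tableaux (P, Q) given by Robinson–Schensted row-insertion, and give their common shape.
P = [1, 2, 4, 5, 7] / [3, 6, 9] / [8];  Q = [1, 2, 4, 5, 8] / [3, 6, 9] / [7];  common shape = (5, 3, 1)

Row-insert the values π_1, π_2, … into P one at a time, bumping the leftmost entry strictly greater than the inserted value down to the next row. The recording tableau Q records, in position (i, j), the step at which that cell was added to P.
  Insert 1 (step 1): P = [1];  Q = [1]
  Insert 3 (step 2): P = [1, 3];  Q = [1, 2]
  Insert 2 (step 3): P = [1, 2] / [3];  Q = [1, 2] / [3]
  Insert 4 (step 4): P = [1, 2, 4] / [3];  Q = [1, 2, 4] / [3]
  Insert 8 (step 5): P = [1, 2, 4, 8] / [3];  Q = [1, 2, 4, 5] / [3]
  Insert 6 (step 6): P = [1, 2, 4, 6] / [3, 8];  Q = [1, 2, 4, 5] / [3, 6]
  Insert 5 (step 7): P = [1, 2, 4, 5] / [3, 6] / [8];  Q = [1, 2, 4, 5] / [3, 6] / [7]
  Insert 9 (step 8): P = [1, 2, 4, 5, 9] / [3, 6] / [8];  Q = [1, 2, 4, 5, 8] / [3, 6] / [7]
  Insert 7 (step 9): P = [1, 2, 4, 5, 7] / [3, 6, 9] / [8];  Q = [1, 2, 4, 5, 8] / [3, 6, 9] / [7]
Final shape: (5, 3, 1).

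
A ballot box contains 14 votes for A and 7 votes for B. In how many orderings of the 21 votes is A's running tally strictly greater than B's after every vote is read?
Strict-lead orderings = 38760

Total orderings of the 21 votes with 14 for A: C(21, 14) = 116280. By the Bertrand ballot formula (Cycle Lemma / reflection principle), the number of orderings in which A is strictly ahead of B throughout is (p − q)/(p + q) · C(p + q, p) = (14 − 7)/(14 + 7) · 116280 = 38760.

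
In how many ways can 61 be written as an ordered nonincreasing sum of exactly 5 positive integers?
p(61, 5 parts) = 5608

Partitions of n into exactly k parts are in bijection with partitions of n − k into at most k parts (subtract 1 from each part). So p(61, exactly 5) = p(56, parts ≤ 5). Computing via the recurrence p(m, j) = p(m, j−1) + p(m−j, j) gives 5608.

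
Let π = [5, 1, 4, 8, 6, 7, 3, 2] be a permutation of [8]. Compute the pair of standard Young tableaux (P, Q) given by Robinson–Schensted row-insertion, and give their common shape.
P = [1, 2, 6, 7] / [3, 8] / [4] / [5];  Q = [1, 3, 4, 6] / [2, 5] / [7] / [8];  common shape = (4, 2, 1, 1)

Row-insert the values π_1, π_2, … into P one at a time, bumping the leftmost entry strictly greater than the inserted value down to the next row. The recording tableau Q records, in position (i, j), the step at which that cell was added to P.
  Insert 5 (step 1): P = [5];  Q = [1]
  Insert 1 (step 2): P = [1] / [5];  Q = [1] / [2]
  Insert 4 (step 3): P = [1, 4] / [5];  Q = [1, 3] / [2]
  Insert 8 (step 4): P = [1, 4, 8] / [5];  Q = [1, 3, 4] / [2]
  Insert 6 (step 5): P = [1, 4, 6] / [5, 8];  Q = [1, 3, 4] / [2, 5]
  Insert 7 (step 6): P = [1, 4, 6, 7] / [5, 8];  Q = [1, 3, 4, 6] / [2, 5]
  Insert 3 (step 7): P = [1, 3, 6, 7] / [4, 8] / [5];  Q = [1, 3, 4, 6] / [2, 5] / [7]
  Insert 2 (step 8): P = [1, 2, 6, 7] / [3, 8] / [4] / [5];  Q = [1, 3, 4, 6] / [2, 5] / [7] / [8]
Final shape: (4, 2, 1, 1).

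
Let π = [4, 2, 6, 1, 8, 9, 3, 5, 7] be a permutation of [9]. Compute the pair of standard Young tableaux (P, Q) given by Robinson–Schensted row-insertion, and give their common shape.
P = [1, 3, 5, 7] / [2, 6, 8, 9] / [4];  Q = [1, 3, 5, 6] / [2, 7, 8, 9] / [4];  common shape = (4, 4, 1)

Row-insert the values π_1, π_2, … into P one at a time, bumping the leftmost entry strictly greater than the inserted value down to the next row. The recording tableau Q records, in position (i, j), the step at which that cell was added to P.
  Insert 4 (step 1): P = [4];  Q = [1]
  Insert 2 (step 2): P = [2] / [4];  Q = [1] / [2]
  Insert 6 (step 3): P = [2, 6] / [4];  Q = [1, 3] / [2]
  Insert 1 (step 4): P = [1, 6] / [2] / [4];  Q = [1, 3] / [2] / [4]
  Insert 8 (step 5): P = [1, 6, 8] / [2] / [4];  Q = [1, 3, 5] / [2] / [4]
  Insert 9 (step 6): P = [1, 6, 8, 9] / [2] / [4];  Q = [1, 3, 5, 6] / [2] / [4]
  Insert 3 (step 7): P = [1, 3, 8, 9] / [2, 6] / [4];  Q = [1, 3, 5, 6] / [2, 7] / [4]
  Insert 5 (step 8): P = [1, 3, 5, 9] / [2, 6, 8] / [4];  Q = [1, 3, 5, 6] / [2, 7, 8] / [4]
  Insert 7 (step 9): P = [1, 3, 5, 7] / [2, 6, 8, 9] / [4];  Q = [1, 3, 5, 6] / [2, 7, 8, 9] / [4]
Final shape: (4, 4, 1).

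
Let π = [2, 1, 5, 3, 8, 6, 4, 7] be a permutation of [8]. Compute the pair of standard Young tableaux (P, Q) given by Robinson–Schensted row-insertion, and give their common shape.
P = [1, 3, 4, 7] / [2, 5, 6] / [8];  Q = [1, 3, 5, 8] / [2, 4, 6] / [7];  common shape = (4, 3, 1)

Row-insert the values π_1, π_2, … into P one at a time, bumping the leftmost entry strictly greater than the inserted value down to the next row. The recording tableau Q records, in position (i, j), the step at which that cell was added to P.
  Insert 2 (step 1): P = [2];  Q = [1]
  Insert 1 (step 2): P = [1] / [2];  Q = [1] / [2]
  Insert 5 (step 3): P = [1, 5] / [2];  Q = [1, 3] / [2]
  Insert 3 (step 4): P = [1, 3] / [2, 5];  Q = [1, 3] / [2, 4]
  Insert 8 (step 5): P = [1, 3, 8] / [2, 5];  Q = [1, 3, 5] / [2, 4]
  Insert 6 (step 6): P = [1, 3, 6] / [2, 5, 8];  Q = [1, 3, 5] / [2, 4, 6]
  Insert 4 (step 7): P = [1, 3, 4] / [2, 5, 6] / [8];  Q = [1, 3, 5] / [2, 4, 6] / [7]
  Insert 7 (step 8): P = [1, 3, 4, 7] / [2, 5, 6] / [8];  Q = [1, 3, 5, 8] / [2, 4, 6] / [7]
Final shape: (4, 3, 1).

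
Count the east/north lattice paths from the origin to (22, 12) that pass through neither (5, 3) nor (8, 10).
Number of paths = 368934680

Inclusion–exclusion. Total paths: C(34, 22) = 548354040. Through P₁: C(8, 5)·C(26, 17) = 174974800. Through P₂: C(18, 8)·C(16, 14) = 5250960. Since P₁ is strictly southwest of P₂, a monotone path through both must visit P₁ then P₂; paths through both = C(8, 5)·C(10, 3)·C(16, 14) = 806400. Avoid both = 548354040 − 174974800 − 5250960 + 806400 = 368934680.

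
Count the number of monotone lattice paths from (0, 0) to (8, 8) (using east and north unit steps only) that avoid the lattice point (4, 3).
Number of paths = 8460

Total paths from (0, 0) to (8, 8): C(16, 8) = 12870. Paths through (4, 3): (paths (0, 0) → (4, 3)) × (paths (4, 3) → (8, 8)) = C(7, 4) · C(9, 4) = 35 · 126 = 4410. Avoidance count = 12870 − 4410 = 8460.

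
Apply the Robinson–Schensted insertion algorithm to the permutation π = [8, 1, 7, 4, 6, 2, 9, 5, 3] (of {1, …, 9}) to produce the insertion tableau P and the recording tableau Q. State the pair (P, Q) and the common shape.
P = [1, 2, 3, 9] / [4, 5] / [6] / [7] / [8];  Q = [1, 3, 5, 7] / [2, 8] / [4] / [6] / [9];  common shape = (4, 2, 1, 1, 1)

Row-insert the values π_1, π_2, … into P one at a time, bumping the leftmost entry strictly greater than the inserted value down to the next row. The recording tableau Q records, in position (i, j), the step at which that cell was added to P.
  Insert 8 (step 1): P = [8];  Q = [1]
  Insert 1 (step 2): P = [1] / [8];  Q = [1] / [2]
  Insert 7 (step 3): P = [1, 7] / [8];  Q = [1, 3] / [2]
  Insert 4 (step 4): P = [1, 4] / [7] / [8];  Q = [1, 3] / [2] / [4]
  Insert 6 (step 5): P = [1, 4, 6] / [7] / [8];  Q = [1, 3, 5] / [2] / [4]
  Insert 2 (step 6): P = [1, 2, 6] / [4] / [7] / [8];  Q = [1, 3, 5] / [2] / [4] / [6]
  Insert 9 (step 7): P = [1, 2, 6, 9] / [4] / [7] / [8];  Q = [1, 3, 5, 7] / [2] / [4] / [6]
  Insert 5 (step 8): P = [1, 2, 5, 9] / [4, 6] / [7] / [8];  Q = [1, 3, 5, 7] / [2, 8] / [4] / [6]
  Insert 3 (step 9): P = [1, 2, 3, 9] / [4, 5] / [6] / [7] / [8];  Q = [1, 3, 5, 7] / [2, 8] / [4] / [6] / [9]
Final shape: (4, 2, 1, 1, 1).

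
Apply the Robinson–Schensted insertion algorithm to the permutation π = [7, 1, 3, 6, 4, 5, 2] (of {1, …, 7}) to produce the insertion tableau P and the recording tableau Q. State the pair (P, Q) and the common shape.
P = [1, 2, 4, 5] / [3] / [6] / [7];  Q = [1, 3, 4, 6] / [2] / [5] / [7];  common shape = (4, 1, 1, 1)

Row-insert the values π_1, π_2, … into P one at a time, bumping the leftmost entry strictly greater than the inserted value down to the next row. The recording tableau Q records, in position (i, j), the step at which that cell was added to P.
  Insert 7 (step 1): P = [7];  Q = [1]
  Insert 1 (step 2): P = [1] / [7];  Q = [1] / [2]
  Insert 3 (step 3): P = [1, 3] / [7];  Q = [1, 3] / [2]
  Insert 6 (step 4): P = [1, 3, 6] / [7];  Q = [1, 3, 4] / [2]
  Insert 4 (step 5): P = [1, 3, 4] / [6] / [7];  Q = [1, 3, 4] / [2] / [5]
  Insert 5 (step 6): P = [1, 3, 4, 5] / [6] / [7];  Q = [1, 3, 4, 6] / [2] / [5]
  Insert 2 (step 7): P = [1, 2, 4, 5] / [3] / [6] / [7];  Q = [1, 3, 4, 6] / [2] / [5] / [7]
Final shape: (4, 1, 1, 1).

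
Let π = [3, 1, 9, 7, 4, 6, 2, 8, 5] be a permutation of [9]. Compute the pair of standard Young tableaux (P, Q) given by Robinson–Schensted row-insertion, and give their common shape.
P = [1, 2, 5, 8] / [3, 4, 6] / [7] / [9];  Q = [1, 3, 6, 8] / [2, 4, 9] / [5] / [7];  common shape = (4, 3, 1, 1)

Row-insert the values π_1, π_2, … into P one at a time, bumping the leftmost entry strictly greater than the inserted value down to the next row. The recording tableau Q records, in position (i, j), the step at which that cell was added to P.
  Insert 3 (step 1): P = [3];  Q = [1]
  Insert 1 (step 2): P = [1] / [3];  Q = [1] / [2]
  Insert 9 (step 3): P = [1, 9] / [3];  Q = [1, 3] / [2]
  Insert 7 (step 4): P = [1, 7] / [3, 9];  Q = [1, 3] / [2, 4]
  Insert 4 (step 5): P = [1, 4] / [3, 7] / [9];  Q = [1, 3] / [2, 4] / [5]
  Insert 6 (step 6): P = [1, 4, 6] / [3, 7] / [9];  Q = [1, 3, 6] / [2, 4] / [5]
  Insert 2 (step 7): P = [1, 2, 6] / [3, 4] / [7] / [9];  Q = [1, 3, 6] / [2, 4] / [5] / [7]
  Insert 8 (step 8): P = [1, 2, 6, 8] / [3, 4] / [7] / [9];  Q = [1, 3, 6, 8] / [2, 4] / [5] / [7]
  Insert 5 (step 9): P = [1, 2, 5, 8] / [3, 4, 6] / [7] / [9];  Q = [1, 3, 6, 8] / [2, 4, 9] / [5] / [7]
Final shape: (4, 3, 1, 1).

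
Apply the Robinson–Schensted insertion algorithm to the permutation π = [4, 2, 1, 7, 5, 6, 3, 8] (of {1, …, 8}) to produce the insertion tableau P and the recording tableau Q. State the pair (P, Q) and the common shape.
P = [1, 3, 6, 8] / [2, 5] / [4, 7];  Q = [1, 4, 6, 8] / [2, 5] / [3, 7];  common shape = (4, 2, 2)

Row-insert the values π_1, π_2, … into P one at a time, bumping the leftmost entry strictly greater than the inserted value down to the next row. The recording tableau Q records, in position (i, j), the step at which that cell was added to P.
  Insert 4 (step 1): P = [4];  Q = [1]
  Insert 2 (step 2): P = [2] / [4];  Q = [1] / [2]
  Insert 1 (step 3): P = [1] / [2] / [4];  Q = [1] / [2] / [3]
  Insert 7 (step 4): P = [1, 7] / [2] / [4];  Q = [1, 4] / [2] / [3]
  Insert 5 (step 5): P = [1, 5] / [2, 7] / [4];  Q = [1, 4] / [2, 5] / [3]
  Insert 6 (step 6): P = [1, 5, 6] / [2, 7] / [4];  Q = [1, 4, 6] / [2, 5] / [3]
  Insert 3 (step 7): P = [1, 3, 6] / [2, 5] / [4, 7];  Q = [1, 4, 6] / [2, 5] / [3, 7]
  Insert 8 (step 8): P = [1, 3, 6, 8] / [2, 5] / [4, 7];  Q = [1, 4, 6, 8] / [2, 5] / [3, 7]
Final shape: (4, 2, 2).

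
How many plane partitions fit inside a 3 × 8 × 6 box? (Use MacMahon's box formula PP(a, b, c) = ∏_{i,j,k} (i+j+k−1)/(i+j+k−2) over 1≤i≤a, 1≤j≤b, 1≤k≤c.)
PP(3, 8, 6) = 614083470

Evaluate the triple product over i = 1..3, j = 1..8, k = 1..6. The factors are (2/1) · (3/2) · (4/3) · (5/4) · (6/5) · (7/6) · (3/2) · (4/3) · … (144 factors total). The numerators and denominators telescope so the product is an integer; carrying out the multiplication exactly gives PP(3, 8, 6) = 614083470.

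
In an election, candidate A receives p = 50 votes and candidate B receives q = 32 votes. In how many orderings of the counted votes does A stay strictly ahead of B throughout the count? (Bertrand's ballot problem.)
Strict-lead orderings = 13038830116731230997042

Total orderings of the 82 votes with 50 for A: C(82, 50) = 59399114976220052319858. By the Bertrand ballot formula (Cycle Lemma / reflection principle), the number of orderings in which A is strictly ahead of B throughout is (p − q)/(p + q) · C(p + q, p) = (50 − 32)/(50 + 32) · 59399114976220052319858 = 13038830116731230997042.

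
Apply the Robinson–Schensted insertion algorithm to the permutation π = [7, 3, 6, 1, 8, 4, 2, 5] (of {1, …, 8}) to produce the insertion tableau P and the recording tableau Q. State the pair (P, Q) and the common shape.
P = [1, 2, 5] / [3, 4, 8] / [6] / [7];  Q = [1, 3, 5] / [2, 6, 8] / [4] / [7];  common shape = (3, 3, 1, 1)

Row-insert the values π_1, π_2, … into P one at a time, bumping the leftmost entry strictly greater than the inserted value down to the next row. The recording tableau Q records, in position (i, j), the step at which that cell was added to P.
  Insert 7 (step 1): P = [7];  Q = [1]
  Insert 3 (step 2): P = [3] / [7];  Q = [1] / [2]
  Insert 6 (step 3): P = [3, 6] / [7];  Q = [1, 3] / [2]
  Insert 1 (step 4): P = [1, 6] / [3] / [7];  Q = [1, 3] / [2] / [4]
  Insert 8 (step 5): P = [1, 6, 8] / [3] / [7];  Q = [1, 3, 5] / [2] / [4]
  Insert 4 (step 6): P = [1, 4, 8] / [3, 6] / [7];  Q = [1, 3, 5] / [2, 6] / [4]
  Insert 2 (step 7): P = [1, 2, 8] / [3, 4] / [6] / [7];  Q = [1, 3, 5] / [2, 6] / [4] / [7]
  Insert 5 (step 8): P = [1, 2, 5] / [3, 4, 8] / [6] / [7];  Q = [1, 3, 5] / [2, 6, 8] / [4] / [7]
Final shape: (3, 3, 1, 1).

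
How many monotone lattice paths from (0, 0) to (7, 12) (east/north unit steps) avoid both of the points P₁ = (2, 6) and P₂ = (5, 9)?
Number of paths = 23032

Inclusion–exclusion. Total paths: C(19, 7) = 50388. Through P₁: C(8, 2)·C(11, 5) = 12936. Through P₂: C(14, 5)·C(5, 2) = 20020. Since P₁ is strictly southwest of P₂, a monotone path through both must visit P₁ then P₂; paths through both = C(8, 2)·C(6, 3)·C(5, 2) = 5600. Avoid both = 50388 − 12936 − 20020 + 5600 = 23032.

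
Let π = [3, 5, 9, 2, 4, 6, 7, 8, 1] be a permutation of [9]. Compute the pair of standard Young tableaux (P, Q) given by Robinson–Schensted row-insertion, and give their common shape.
P = [1, 4, 6, 7, 8] / [2, 5, 9] / [3];  Q = [1, 2, 3, 7, 8] / [4, 5, 6] / [9];  common shape = (5, 3, 1)

Row-insert the values π_1, π_2, … into P one at a time, bumping the leftmost entry strictly greater than the inserted value down to the next row. The recording tableau Q records, in position (i, j), the step at which that cell was added to P.
  Insert 3 (step 1): P = [3];  Q = [1]
  Insert 5 (step 2): P = [3, 5];  Q = [1, 2]
  Insert 9 (step 3): P = [3, 5, 9];  Q = [1, 2, 3]
  Insert 2 (step 4): P = [2, 5, 9] / [3];  Q = [1, 2, 3] / [4]
  Insert 4 (step 5): P = [2, 4, 9] / [3, 5];  Q = [1, 2, 3] / [4, 5]
  Insert 6 (step 6): P = [2, 4, 6] / [3, 5, 9];  Q = [1, 2, 3] / [4, 5, 6]
  Insert 7 (step 7): P = [2, 4, 6, 7] / [3, 5, 9];  Q = [1, 2, 3, 7] / [4, 5, 6]
  Insert 8 (step 8): P = [2, 4, 6, 7, 8] / [3, 5, 9];  Q = [1, 2, 3, 7, 8] / [4, 5, 6]
  Insert 1 (step 9): P = [1, 4, 6, 7, 8] / [2, 5, 9] / [3];  Q = [1, 2, 3, 7, 8] / [4, 5, 6] / [9]
Final shape: (5, 3, 1).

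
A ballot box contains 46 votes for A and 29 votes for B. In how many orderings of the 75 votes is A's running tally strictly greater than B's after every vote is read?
Strict-lead orderings = 115582176701226353104

Total orderings of the 75 votes with 46 for A: C(75, 46) = 509921367799528028400. By the Bertrand ballot formula (Cycle Lemma / reflection principle), the number of orderings in which A is strictly ahead of B throughout is (p − q)/(p + q) · C(p + q, p) = (46 − 29)/(46 + 29) · 509921367799528028400 = 115582176701226353104.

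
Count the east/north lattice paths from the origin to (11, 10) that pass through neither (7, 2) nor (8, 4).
Number of paths = 302388

Inclusion–exclusion. Total paths: C(21, 11) = 352716. Through P₁: C(9, 7)·C(12, 4) = 17820. Through P₂: C(12, 8)·C(9, 3) = 41580. Since P₁ is strictly southwest of P₂, a monotone path through both must visit P₁ then P₂; paths through both = C(9, 7)·C(3, 1)·C(9, 3) = 9072. Avoid both = 352716 − 17820 − 41580 + 9072 = 302388.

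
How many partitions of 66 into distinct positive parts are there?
q(66) = 20132

A partition into distinct parts is a strictly decreasing sequence summing to n. The recurrence d(n, m) = d(n, m−1) + d(n−m, m−1) (use part m at most once) with q(n) = d(n, n) gives q(66) = 20132. (Euler's theorem: # distinct-part partitions = # odd-part partitions.)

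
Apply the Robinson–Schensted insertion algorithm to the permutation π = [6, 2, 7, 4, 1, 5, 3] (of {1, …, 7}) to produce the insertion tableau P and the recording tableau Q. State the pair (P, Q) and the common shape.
P = [1, 3, 5] / [2, 4] / [6, 7];  Q = [1, 3, 6] / [2, 4] / [5, 7];  common shape = (3, 2, 2)

Row-insert the values π_1, π_2, … into P one at a time, bumping the leftmost entry strictly greater than the inserted value down to the next row. The recording tableau Q records, in position (i, j), the step at which that cell was added to P.
  Insert 6 (step 1): P = [6];  Q = [1]
  Insert 2 (step 2): P = [2] / [6];  Q = [1] / [2]
  Insert 7 (step 3): P = [2, 7] / [6];  Q = [1, 3] / [2]
  Insert 4 (step 4): P = [2, 4] / [6, 7];  Q = [1, 3] / [2, 4]
  Insert 1 (step 5): P = [1, 4] / [2, 7] / [6];  Q = [1, 3] / [2, 4] / [5]
  Insert 5 (step 6): P = [1, 4, 5] / [2, 7] / [6];  Q = [1, 3, 6] / [2, 4] / [5]
  Insert 3 (step 7): P = [1, 3, 5] / [2, 4] / [6, 7];  Q = [1, 3, 6] / [2, 4] / [5, 7]
Final shape: (3, 2, 2).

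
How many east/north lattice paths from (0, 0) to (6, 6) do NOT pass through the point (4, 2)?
Number of paths = 699

Total paths from (0, 0) to (6, 6): C(12, 6) = 924. Paths through (4, 2): (paths (0, 0) → (4, 2)) × (paths (4, 2) → (6, 6)) = C(6, 4) · C(6, 2) = 15 · 15 = 225. Avoidance count = 924 − 225 = 699.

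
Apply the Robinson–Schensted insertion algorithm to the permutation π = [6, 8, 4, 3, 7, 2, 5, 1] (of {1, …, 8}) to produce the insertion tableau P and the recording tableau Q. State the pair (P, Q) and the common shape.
P = [1, 5] / [2, 7] / [3, 8] / [4] / [6];  Q = [1, 2] / [3, 5] / [4, 7] / [6] / [8];  common shape = (2, 2, 2, 1, 1)

Row-insert the values π_1, π_2, … into P one at a time, bumping the leftmost entry strictly greater than the inserted value down to the next row. The recording tableau Q records, in position (i, j), the step at which that cell was added to P.
  Insert 6 (step 1): P = [6];  Q = [1]
  Insert 8 (step 2): P = [6, 8];  Q = [1, 2]
  Insert 4 (step 3): P = [4, 8] / [6];  Q = [1, 2] / [3]
  Insert 3 (step 4): P = [3, 8] / [4] / [6];  Q = [1, 2] / [3] / [4]
  Insert 7 (step 5): P = [3, 7] / [4, 8] / [6];  Q = [1, 2] / [3, 5] / [4]
  Insert 2 (step 6): P = [2, 7] / [3, 8] / [4] / [6];  Q = [1, 2] / [3, 5] / [4] / [6]
  Insert 5 (step 7): P = [2, 5] / [3, 7] / [4, 8] / [6];  Q = [1, 2] / [3, 5] / [4, 7] / [6]
  Insert 1 (step 8): P = [1, 5] / [2, 7] / [3, 8] / [4] / [6];  Q = [1, 2] / [3, 5] / [4, 7] / [6] / [8]
Final shape: (2, 2, 2, 1, 1).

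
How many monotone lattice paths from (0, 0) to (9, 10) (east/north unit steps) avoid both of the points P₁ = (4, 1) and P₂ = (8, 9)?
Number of paths = 38698

Inclusion–exclusion. Total paths: C(19, 9) = 92378. Through P₁: C(5, 4)·C(14, 5) = 10010. Through P₂: C(17, 8)·C(2, 1) = 48620. Since P₁ is strictly southwest of P₂, a monotone path through both must visit P₁ then P₂; paths through both = C(5, 4)·C(12, 4)·C(2, 1) = 4950. Avoid both = 92378 − 10010 − 48620 + 4950 = 38698.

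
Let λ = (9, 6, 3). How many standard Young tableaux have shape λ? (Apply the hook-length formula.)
# SYT of shape (9, 6, 3) = 678912

Hook-length formula: f^λ = n! / Π hook(c), product over all cells c of the Young diagram. For λ = (9, 6, 3), n = 18 boxes. Hook lengths by row (left-to-right, top-to-bottom): [11, 10, 9, 7, 6, 5, 3, 2, 1]; [7, 6, 5, 3, 2, 1]; [3, 2, 1]. Product of hooks = 9430344000. So f^λ = 18! / 9430344000 = 6402373705728000 / 9430344000 = 678912.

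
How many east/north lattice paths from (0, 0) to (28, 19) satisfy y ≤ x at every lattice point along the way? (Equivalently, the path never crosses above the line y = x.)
Number of paths = 2404551645100

By the reflection principle (André's argument), the number of monotone paths to (28, 19) with n ≤ m that never go above y = x is C(47, 28) − C(47, 29) = 6973199770790 − 4568648125690 = 2404551645100.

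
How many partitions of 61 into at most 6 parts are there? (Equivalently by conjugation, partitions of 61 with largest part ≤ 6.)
p(61, parts ≤ 6) = 21301

Use the recurrence p(n, m) = p(n, m−1) + p(n−m, m): either the largest part is < m (count p(n, m−1)) or the largest part is exactly m (remove one copy of m, count p(n−m, m)). With p(0, ·) = 1 this gives p(61, parts ≤ 6) = 21301. (By conjugating Young diagrams, this also counts partitions of 61 into at most 6 parts.)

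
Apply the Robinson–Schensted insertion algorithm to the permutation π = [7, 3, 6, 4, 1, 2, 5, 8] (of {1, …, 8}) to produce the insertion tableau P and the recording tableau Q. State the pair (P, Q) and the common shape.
P = [1, 2, 5, 8] / [3, 4] / [6] / [7];  Q = [1, 3, 7, 8] / [2, 6] / [4] / [5];  common shape = (4, 2, 1, 1)

Row-insert the values π_1, π_2, … into P one at a time, bumping the leftmost entry strictly greater than the inserted value down to the next row. The recording tableau Q records, in position (i, j), the step at which that cell was added to P.
  Insert 7 (step 1): P = [7];  Q = [1]
  Insert 3 (step 2): P = [3] / [7];  Q = [1] / [2]
  Insert 6 (step 3): P = [3, 6] / [7];  Q = [1, 3] / [2]
  Insert 4 (step 4): P = [3, 4] / [6] / [7];  Q = [1, 3] / [2] / [4]
  Insert 1 (step 5): P = [1, 4] / [3] / [6] / [7];  Q = [1, 3] / [2] / [4] / [5]
  Insert 2 (step 6): P = [1, 2] / [3, 4] / [6] / [7];  Q = [1, 3] / [2, 6] / [4] / [5]
  Insert 5 (step 7): P = [1, 2, 5] / [3, 4] / [6] / [7];  Q = [1, 3, 7] / [2, 6] / [4] / [5]
  Insert 8 (step 8): P = [1, 2, 5, 8] / [3, 4] / [6] / [7];  Q = [1, 3, 7, 8] / [2, 6] / [4] / [5]
Final shape: (4, 2, 1, 1).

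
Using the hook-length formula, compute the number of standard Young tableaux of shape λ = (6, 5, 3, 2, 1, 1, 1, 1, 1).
# SYT of shape (6, 5, 3, 2, 1, 1, 1, 1, 1) = 484984500

Hook-length formula: f^λ = n! / Π hook(c), product over all cells c of the Young diagram. For λ = (6, 5, 3, 2, 1, 1, 1, 1, 1), n = 21 boxes. Hook lengths by row (left-to-right, top-to-bottom): [14, 8, 6, 4, 3, 1]; [12, 6, 4, 2, 1]; [9, 3, 1]; [7, 1]; [5]; [4]; [3]; [2]; [1]. Product of hooks = 105345515520. So f^λ = 21! / 105345515520 = 51090942171709440000 / 105345515520 = 484984500.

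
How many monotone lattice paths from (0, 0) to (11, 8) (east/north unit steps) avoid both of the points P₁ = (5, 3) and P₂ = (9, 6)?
Number of paths = 31440

Inclusion–exclusion. Total paths: C(19, 11) = 75582. Through P₁: C(8, 5)·C(11, 6) = 25872. Through P₂: C(15, 9)·C(4, 2) = 30030. Since P₁ is strictly southwest of P₂, a monotone path through both must visit P₁ then P₂; paths through both = C(8, 5)·C(7, 4)·C(4, 2) = 11760. Avoid both = 75582 − 25872 − 30030 + 11760 = 31440.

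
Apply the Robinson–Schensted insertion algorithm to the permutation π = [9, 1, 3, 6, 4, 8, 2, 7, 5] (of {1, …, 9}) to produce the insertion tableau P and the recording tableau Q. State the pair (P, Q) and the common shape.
P = [1, 2, 4, 5] / [3, 7] / [6, 8] / [9];  Q = [1, 3, 4, 6] / [2, 8] / [5, 9] / [7];  common shape = (4, 2, 2, 1)

Row-insert the values π_1, π_2, … into P one at a time, bumping the leftmost entry strictly greater than the inserted value down to the next row. The recording tableau Q records, in position (i, j), the step at which that cell was added to P.
  Insert 9 (step 1): P = [9];  Q = [1]
  Insert 1 (step 2): P = [1] / [9];  Q = [1] / [2]
  Insert 3 (step 3): P = [1, 3] / [9];  Q = [1, 3] / [2]
  Insert 6 (step 4): P = [1, 3, 6] / [9];  Q = [1, 3, 4] / [2]
  Insert 4 (step 5): P = [1, 3, 4] / [6] / [9];  Q = [1, 3, 4] / [2] / [5]
  Insert 8 (step 6): P = [1, 3, 4, 8] / [6] / [9];  Q = [1, 3, 4, 6] / [2] / [5]
  Insert 2 (step 7): P = [1, 2, 4, 8] / [3] / [6] / [9];  Q = [1, 3, 4, 6] / [2] / [5] / [7]
  Insert 7 (step 8): P = [1, 2, 4, 7] / [3, 8] / [6] / [9];  Q = [1, 3, 4, 6] / [2, 8] / [5] / [7]
  Insert 5 (step 9): P = [1, 2, 4, 5] / [3, 7] / [6, 8] / [9];  Q = [1, 3, 4, 6] / [2, 8] / [5, 9] / [7]
Final shape: (4, 2, 2, 1).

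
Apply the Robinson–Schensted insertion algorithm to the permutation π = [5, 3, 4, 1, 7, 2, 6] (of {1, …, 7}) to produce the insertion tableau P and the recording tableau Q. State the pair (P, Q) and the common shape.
P = [1, 2, 6] / [3, 4, 7] / [5];  Q = [1, 3, 5] / [2, 6, 7] / [4];  common shape = (3, 3, 1)

Row-insert the values π_1, π_2, … into P one at a time, bumping the leftmost entry strictly greater than the inserted value down to the next row. The recording tableau Q records, in position (i, j), the step at which that cell was added to P.
  Insert 5 (step 1): P = [5];  Q = [1]
  Insert 3 (step 2): P = [3] / [5];  Q = [1] / [2]
  Insert 4 (step 3): P = [3, 4] / [5];  Q = [1, 3] / [2]
  Insert 1 (step 4): P = [1, 4] / [3] / [5];  Q = [1, 3] / [2] / [4]
  Insert 7 (step 5): P = [1, 4, 7] / [3] / [5];  Q = [1, 3, 5] / [2] / [4]
  Insert 2 (step 6): P = [1, 2, 7] / [3, 4] / [5];  Q = [1, 3, 5] / [2, 6] / [4]
  Insert 6 (step 7): P = [1, 2, 6] / [3, 4, 7] / [5];  Q = [1, 3, 5] / [2, 6, 7] / [4]
Final shape: (3, 3, 1).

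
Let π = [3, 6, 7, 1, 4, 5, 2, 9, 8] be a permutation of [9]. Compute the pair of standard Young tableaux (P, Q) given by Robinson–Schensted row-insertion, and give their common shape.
P = [1, 2, 5, 8] / [3, 4, 7, 9] / [6];  Q = [1, 2, 3, 8] / [4, 5, 6, 9] / [7];  common shape = (4, 4, 1)

Row-insert the values π_1, π_2, … into P one at a time, bumping the leftmost entry strictly greater than the inserted value down to the next row. The recording tableau Q records, in position (i, j), the step at which that cell was added to P.
  Insert 3 (step 1): P = [3];  Q = [1]
  Insert 6 (step 2): P = [3, 6];  Q = [1, 2]
  Insert 7 (step 3): P = [3, 6, 7];  Q = [1, 2, 3]
  Insert 1 (step 4): P = [1, 6, 7] / [3];  Q = [1, 2, 3] / [4]
  Insert 4 (step 5): P = [1, 4, 7] / [3, 6];  Q = [1, 2, 3] / [4, 5]
  Insert 5 (step 6): P = [1, 4, 5] / [3, 6, 7];  Q = [1, 2, 3] / [4, 5, 6]
  Insert 2 (step 7): P = [1, 2, 5] / [3, 4, 7] / [6];  Q = [1, 2, 3] / [4, 5, 6] / [7]
  Insert 9 (step 8): P = [1, 2, 5, 9] / [3, 4, 7] / [6];  Q = [1, 2, 3, 8] / [4, 5, 6] / [7]
  Insert 8 (step 9): P = [1, 2, 5, 8] / [3, 4, 7, 9] / [6];  Q = [1, 2, 3, 8] / [4, 5, 6, 9] / [7]
Final shape: (4, 4, 1).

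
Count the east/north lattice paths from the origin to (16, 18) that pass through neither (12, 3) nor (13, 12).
Number of paths = 1765754850

Inclusion–exclusion. Total paths: C(34, 16) = 2203961430. Through P₁: C(15, 12)·C(19, 4) = 1763580. Through P₂: C(25, 13)·C(9, 3) = 436825200. Since P₁ is strictly southwest of P₂, a monotone path through both must visit P₁ then P₂; paths through both = C(15, 12)·C(10, 1)·C(9, 3) = 382200. Avoid both = 2203961430 − 1763580 − 436825200 + 382200 = 1765754850.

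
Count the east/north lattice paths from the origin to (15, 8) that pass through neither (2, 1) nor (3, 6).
Number of paths = 251748

Inclusion–exclusion. Total paths: C(23, 15) = 490314. Through P₁: C(3, 2)·C(20, 13) = 232560. Through P₂: C(9, 3)·C(14, 12) = 7644. Since P₁ is strictly southwest of P₂, a monotone path through both must visit P₁ then P₂; paths through both = C(3, 2)·C(6, 1)·C(14, 12) = 1638. Avoid both = 490314 − 232560 − 7644 + 1638 = 251748.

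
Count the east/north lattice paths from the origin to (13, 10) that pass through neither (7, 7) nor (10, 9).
Number of paths = 623546

Inclusion–exclusion. Total paths: C(23, 13) = 1144066. Through P₁: C(14, 7)·C(9, 6) = 288288. Through P₂: C(19, 10)·C(4, 3) = 369512. Since P₁ is strictly southwest of P₂, a monotone path through both must visit P₁ then P₂; paths through both = C(14, 7)·C(5, 3)·C(4, 3) = 137280. Avoid both = 1144066 − 288288 − 369512 + 137280 = 623546.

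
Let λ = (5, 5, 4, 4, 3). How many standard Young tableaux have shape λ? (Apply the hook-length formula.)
# SYT of shape (5, 5, 4, 4, 3) = 87297210

Hook-length formula: f^λ = n! / Π hook(c), product over all cells c of the Young diagram. For λ = (5, 5, 4, 4, 3), n = 21 boxes. Hook lengths by row (left-to-right, top-to-bottom): [9, 8, 7, 5, 2]; [8, 7, 6, 4, 1]; [6, 5, 4, 2]; [5, 4, 3, 1]; [3, 2, 1]. Product of hooks = 585252864000. So f^λ = 21! / 585252864000 = 51090942171709440000 / 585252864000 = 87297210.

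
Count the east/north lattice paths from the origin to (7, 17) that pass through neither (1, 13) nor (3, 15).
Number of paths = 332184

Inclusion–exclusion. Total paths: C(24, 7) = 346104. Through P₁: C(14, 1)·C(10, 6) = 2940. Through P₂: C(18, 3)·C(6, 4) = 12240. Since P₁ is strictly southwest of P₂, a monotone path through both must visit P₁ then P₂; paths through both = C(14, 1)·C(4, 2)·C(6, 4) = 1260. Avoid both = 346104 − 2940 − 12240 + 1260 = 332184.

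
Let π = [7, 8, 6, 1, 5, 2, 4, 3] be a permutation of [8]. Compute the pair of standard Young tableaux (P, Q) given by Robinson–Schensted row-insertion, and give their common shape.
P = [1, 2, 3] / [4, 8] / [5] / [6] / [7];  Q = [1, 2, 7] / [3, 5] / [4] / [6] / [8];  common shape = (3, 2, 1, 1, 1)

Row-insert the values π_1, π_2, … into P one at a time, bumping the leftmost entry strictly greater than the inserted value down to the next row. The recording tableau Q records, in position (i, j), the step at which that cell was added to P.
  Insert 7 (step 1): P = [7];  Q = [1]
  Insert 8 (step 2): P = [7, 8];  Q = [1, 2]
  Insert 6 (step 3): P = [6, 8] / [7];  Q = [1, 2] / [3]
  Insert 1 (step 4): P = [1, 8] / [6] / [7];  Q = [1, 2] / [3] / [4]
  Insert 5 (step 5): P = [1, 5] / [6, 8] / [7];  Q = [1, 2] / [3, 5] / [4]
  Insert 2 (step 6): P = [1, 2] / [5, 8] / [6] / [7];  Q = [1, 2] / [3, 5] / [4] / [6]
  Insert 4 (step 7): P = [1, 2, 4] / [5, 8] / [6] / [7];  Q = [1, 2, 7] / [3, 5] / [4] / [6]
  Insert 3 (step 8): P = [1, 2, 3] / [4, 8] / [5] / [6] / [7];  Q = [1, 2, 7] / [3, 5] / [4] / [6] / [8]
Final shape: (3, 2, 1, 1, 1).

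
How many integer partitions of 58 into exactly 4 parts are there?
p(58, 4 parts) = 1425

Partitions of n into exactly k parts are in bijection with partitions of n − k into at most k parts (subtract 1 from each part). So p(58, exactly 4) = p(54, parts ≤ 4). Computing via the recurrence p(m, j) = p(m, j−1) + p(m−j, j) gives 1425.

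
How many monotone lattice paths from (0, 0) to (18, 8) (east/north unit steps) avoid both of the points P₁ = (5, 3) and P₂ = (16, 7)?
Number of paths = 576316

Inclusion–exclusion. Total paths: C(26, 18) = 1562275. Through P₁: C(8, 5)·C(18, 13) = 479808. Through P₂: C(23, 16)·C(3, 2) = 735471. Since P₁ is strictly southwest of P₂, a monotone path through both must visit P₁ then P₂; paths through both = C(8, 5)·C(15, 11)·C(3, 2) = 229320. Avoid both = 1562275 − 479808 − 735471 + 229320 = 576316.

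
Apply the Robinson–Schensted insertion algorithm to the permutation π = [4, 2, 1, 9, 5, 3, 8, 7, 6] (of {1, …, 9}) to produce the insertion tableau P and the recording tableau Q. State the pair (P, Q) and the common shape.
P = [1, 3, 6] / [2, 5, 7] / [4, 8] / [9];  Q = [1, 4, 7] / [2, 5, 8] / [3, 6] / [9];  common shape = (3, 3, 2, 1)

Row-insert the values π_1, π_2, … into P one at a time, bumping the leftmost entry strictly greater than the inserted value down to the next row. The recording tableau Q records, in position (i, j), the step at which that cell was added to P.
  Insert 4 (step 1): P = [4];  Q = [1]
  Insert 2 (step 2): P = [2] / [4];  Q = [1] / [2]
  Insert 1 (step 3): P = [1] / [2] / [4];  Q = [1] / [2] / [3]
  Insert 9 (step 4): P = [1, 9] / [2] / [4];  Q = [1, 4] / [2] / [3]
  Insert 5 (step 5): P = [1, 5] / [2, 9] / [4];  Q = [1, 4] / [2, 5] / [3]
  Insert 3 (step 6): P = [1, 3] / [2, 5] / [4, 9];  Q = [1, 4] / [2, 5] / [3, 6]
  Insert 8 (step 7): P = [1, 3, 8] / [2, 5] / [4, 9];  Q = [1, 4, 7] / [2, 5] / [3, 6]
  Insert 7 (step 8): P = [1, 3, 7] / [2, 5, 8] / [4, 9];  Q = [1, 4, 7] / [2, 5, 8] / [3, 6]
  Insert 6 (step 9): P = [1, 3, 6] / [2, 5, 7] / [4, 8] / [9];  Q = [1, 4, 7] / [2, 5, 8] / [3, 6] / [9]
Final shape: (3, 3, 2, 1).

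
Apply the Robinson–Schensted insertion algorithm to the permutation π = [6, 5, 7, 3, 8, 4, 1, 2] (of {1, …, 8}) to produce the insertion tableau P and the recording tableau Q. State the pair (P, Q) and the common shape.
P = [1, 2, 8] / [3, 4] / [5, 7] / [6];  Q = [1, 3, 5] / [2, 6] / [4, 8] / [7];  common shape = (3, 2, 2, 1)

Row-insert the values π_1, π_2, … into P one at a time, bumping the leftmost entry strictly greater than the inserted value down to the next row. The recording tableau Q records, in position (i, j), the step at which that cell was added to P.
  Insert 6 (step 1): P = [6];  Q = [1]
  Insert 5 (step 2): P = [5] / [6];  Q = [1] / [2]
  Insert 7 (step 3): P = [5, 7] / [6];  Q = [1, 3] / [2]
  Insert 3 (step 4): P = [3, 7] / [5] / [6];  Q = [1, 3] / [2] / [4]
  Insert 8 (step 5): P = [3, 7, 8] / [5] / [6];  Q = [1, 3, 5] / [2] / [4]
  Insert 4 (step 6): P = [3, 4, 8] / [5, 7] / [6];  Q = [1, 3, 5] / [2, 6] / [4]
  Insert 1 (step 7): P = [1, 4, 8] / [3, 7] / [5] / [6];  Q = [1, 3, 5] / [2, 6] / [4] / [7]
  Insert 2 (step 8): P = [1, 2, 8] / [3, 4] / [5, 7] / [6];  Q = [1, 3, 5] / [2, 6] / [4, 8] / [7]
Final shape: (3, 2, 2, 1).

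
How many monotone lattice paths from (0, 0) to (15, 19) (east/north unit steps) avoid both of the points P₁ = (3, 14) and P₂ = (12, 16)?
Number of paths = 1244072580

Inclusion–exclusion. Total paths: C(34, 15) = 1855967520. Through P₁: C(17, 3)·C(17, 12) = 4207840. Through P₂: C(28, 12)·C(6, 3) = 608435100. Since P₁ is strictly southwest of P₂, a monotone path through both must visit P₁ then P₂; paths through both = C(17, 3)·C(11, 9)·C(6, 3) = 748000. Avoid both = 1855967520 − 4207840 − 608435100 + 748000 = 1244072580.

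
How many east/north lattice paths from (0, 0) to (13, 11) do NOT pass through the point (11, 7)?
Number of paths = 2018784

Total paths from (0, 0) to (13, 11): C(24, 13) = 2496144. Paths through (11, 7): (paths (0, 0) → (11, 7)) × (paths (11, 7) → (13, 11)) = C(18, 11) · C(6, 2) = 31824 · 15 = 477360. Avoidance count = 2496144 − 477360 = 2018784.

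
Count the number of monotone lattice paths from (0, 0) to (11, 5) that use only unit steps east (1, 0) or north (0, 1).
Number of paths = 4368

A monotone lattice path from (0, 0) to (11, 5) consists of 11 east steps and 5 north steps in some order, so it is determined by which 11 of the 16 steps are east. The count is C(16, 11) = 4368.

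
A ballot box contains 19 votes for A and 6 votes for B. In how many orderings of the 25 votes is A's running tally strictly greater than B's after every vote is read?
Strict-lead orderings = 92092

Total orderings of the 25 votes with 19 for A: C(25, 19) = 177100. By the Bertrand ballot formula (Cycle Lemma / reflection principle), the number of orderings in which A is strictly ahead of B throughout is (p − q)/(p + q) · C(p + q, p) = (19 − 6)/(19 + 6) · 177100 = 92092.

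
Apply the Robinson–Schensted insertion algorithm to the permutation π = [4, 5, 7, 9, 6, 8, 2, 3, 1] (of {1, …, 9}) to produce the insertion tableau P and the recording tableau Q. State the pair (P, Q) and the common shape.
P = [1, 3, 6, 8] / [2, 5] / [4, 9] / [7];  Q = [1, 2, 3, 4] / [5, 6] / [7, 8] / [9];  common shape = (4, 2, 2, 1)

Row-insert the values π_1, π_2, … into P one at a time, bumping the leftmost entry strictly greater than the inserted value down to the next row. The recording tableau Q records, in position (i, j), the step at which that cell was added to P.
  Insert 4 (step 1): P = [4];  Q = [1]
  Insert 5 (step 2): P = [4, 5];  Q = [1, 2]
  Insert 7 (step 3): P = [4, 5, 7];  Q = [1, 2, 3]
  Insert 9 (step 4): P = [4, 5, 7, 9];  Q = [1, 2, 3, 4]
  Insert 6 (step 5): P = [4, 5, 6, 9] / [7];  Q = [1, 2, 3, 4] / [5]
  Insert 8 (step 6): P = [4, 5, 6, 8] / [7, 9];  Q = [1, 2, 3, 4] / [5, 6]
  Insert 2 (step 7): P = [2, 5, 6, 8] / [4, 9] / [7];  Q = [1, 2, 3, 4] / [5, 6] / [7]
  Insert 3 (step 8): P = [2, 3, 6, 8] / [4, 5] / [7, 9];  Q = [1, 2, 3, 4] / [5, 6] / [7, 8]
  Insert 1 (step 9): P = [1, 3, 6, 8] / [2, 5] / [4, 9] / [7];  Q = [1, 2, 3, 4] / [5, 6] / [7, 8] / [9]
Final shape: (4, 2, 2, 1).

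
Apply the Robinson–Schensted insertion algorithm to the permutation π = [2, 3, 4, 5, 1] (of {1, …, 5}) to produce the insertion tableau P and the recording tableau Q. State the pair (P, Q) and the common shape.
P = [1, 3, 4, 5] / [2];  Q = [1, 2, 3, 4] / [5];  common shape = (4, 1)

Row-insert the values π_1, π_2, … into P one at a time, bumping the leftmost entry strictly greater than the inserted value down to the next row. The recording tableau Q records, in position (i, j), the step at which that cell was added to P.
  Insert 2 (step 1): P = [2];  Q = [1]
  Insert 3 (step 2): P = [2, 3];  Q = [1, 2]
  Insert 4 (step 3): P = [2, 3, 4];  Q = [1, 2, 3]
  Insert 5 (step 4): P = [2, 3, 4, 5];  Q = [1, 2, 3, 4]
  Insert 1 (step 5): P = [1, 3, 4, 5] / [2];  Q = [1, 2, 3, 4] / [5]
Final shape: (4, 1).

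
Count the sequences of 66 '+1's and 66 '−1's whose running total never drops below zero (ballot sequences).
C_66 = 5632681584560312734993915705849145100

These ballot sequences are counted by the Catalan number C_n = (1/(n + 1)) · C(2n, n). For n = 66: C_66 = (1/67) · C(132, 66) = 377389666165540953244592352291892721700/67 = 5632681584560312734993915705849145100.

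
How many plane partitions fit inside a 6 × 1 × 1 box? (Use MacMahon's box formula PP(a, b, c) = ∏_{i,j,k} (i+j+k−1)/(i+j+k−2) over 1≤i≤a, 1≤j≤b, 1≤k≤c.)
PP(6, 1, 1) = 7

Evaluate the triple product over i = 1..6, j = 1..1, k = 1..1. The factors are (2/1) · (3/2) · (4/3) · (5/4) · (6/5) · (7/6). The numerators and denominators telescope so the product is an integer; carrying out the multiplication exactly gives PP(6, 1, 1) = 7.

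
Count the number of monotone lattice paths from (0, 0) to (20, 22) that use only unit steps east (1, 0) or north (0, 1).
Number of paths = 513791607420

A monotone lattice path from (0, 0) to (20, 22) consists of 20 east steps and 22 north steps in some order, so it is determined by which 20 of the 42 steps are east. The count is C(42, 20) = 513791607420.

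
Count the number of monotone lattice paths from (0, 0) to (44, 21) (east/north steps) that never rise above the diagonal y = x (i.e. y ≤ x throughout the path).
Number of paths = 32388118752312960

By the reflection principle (André's argument), the number of monotone paths to (44, 21) with n ≤ m that never go above y = x is C(65, 44) − C(65, 45) = 60727722660586800 − 28339603908273840 = 32388118752312960.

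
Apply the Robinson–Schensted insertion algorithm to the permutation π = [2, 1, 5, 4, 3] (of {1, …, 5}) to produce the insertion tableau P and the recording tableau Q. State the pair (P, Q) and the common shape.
P = [1, 3] / [2, 4] / [5];  Q = [1, 3] / [2, 4] / [5];  common shape = (2, 2, 1)

Row-insert the values π_1, π_2, … into P one at a time, bumping the leftmost entry strictly greater than the inserted value down to the next row. The recording tableau Q records, in position (i, j), the step at which that cell was added to P.
  Insert 2 (step 1): P = [2];  Q = [1]
  Insert 1 (step 2): P = [1] / [2];  Q = [1] / [2]
  Insert 5 (step 3): P = [1, 5] / [2];  Q = [1, 3] / [2]
  Insert 4 (step 4): P = [1, 4] / [2, 5];  Q = [1, 3] / [2, 4]
  Insert 3 (step 5): P = [1, 3] / [2, 4] / [5];  Q = [1, 3] / [2, 4] / [5]
Final shape: (2, 2, 1).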